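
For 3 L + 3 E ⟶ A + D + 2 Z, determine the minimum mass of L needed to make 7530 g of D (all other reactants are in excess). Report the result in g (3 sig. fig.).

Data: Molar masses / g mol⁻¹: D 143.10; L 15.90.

n(D) = 7530 / 143.10 = 52.62 mol
n(L) = (3/1) × 52.62 = 157.9 mol
mass = 157.9 × 15.90 = 2511 g

2510 g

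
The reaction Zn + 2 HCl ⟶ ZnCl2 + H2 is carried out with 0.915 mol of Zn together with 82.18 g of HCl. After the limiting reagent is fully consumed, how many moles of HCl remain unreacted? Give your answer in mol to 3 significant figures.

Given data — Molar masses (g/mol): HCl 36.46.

n(Zn) = 0.9150 mol
n(HCl) = 82.18 / 36.46 = 2.254 mol
n/ν for Zn = 0.9150/1 = 0.9150
n/ν for HCl = 2.254/2 = 1.127
Smallest n/ν is Zn → limiting reagent.
HCl consumed = (2/1) × 0.9150 = 1.830 mol
HCl remaining = 2.254 − 1.830 = 0.4240 mol

0.424 mol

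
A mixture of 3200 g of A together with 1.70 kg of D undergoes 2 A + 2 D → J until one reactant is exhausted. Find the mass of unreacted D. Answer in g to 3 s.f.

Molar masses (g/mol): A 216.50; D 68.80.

n(A) = 3200 / 216.50 = 14.78 mol
n(D) = 1.700×1000 / 68.80 = 24.71 mol
n/ν for A = 14.78/2 = 7.390
n/ν for D = 24.71/2 = 12.36
Smallest n/ν is A → limiting reagent.
D consumed = (2/2) × 14.78 = 14.78 mol
D remaining = 24.71 − 14.78 = 9.930 mol
mass = 9.930 × 68.80 = 683.2 g

683 g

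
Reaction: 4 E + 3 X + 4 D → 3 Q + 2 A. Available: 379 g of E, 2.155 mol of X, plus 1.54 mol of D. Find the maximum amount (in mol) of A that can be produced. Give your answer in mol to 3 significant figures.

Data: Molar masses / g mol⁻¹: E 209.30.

n(E) = 379.0 / 209.30 = 1.811 mol
n(X) = 2.155 mol
n(D) = 1.540 mol
n/ν for E = 1.811/4 = 0.4528
n/ν for X = 2.155/3 = 0.7183
n/ν for D = 1.540/4 = 0.3850
Smallest n/ν is D → limiting reagent.
n(A) = (2/4) × 1.540 = 0.7700 mol

0.770 mol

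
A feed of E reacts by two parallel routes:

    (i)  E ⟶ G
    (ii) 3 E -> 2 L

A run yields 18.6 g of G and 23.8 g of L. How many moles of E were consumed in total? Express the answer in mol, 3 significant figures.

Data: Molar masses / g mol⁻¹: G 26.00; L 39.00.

n(G) = 18.6 / 26.00 = 0.7154 mol
n(L) = 23.8 / 39.00 = 0.6103 mol
n(E) via (i) = (1/1)×0.7154 = 0.7154 mol
n(E) via (ii) = (3/2)×0.6103 = 0.9155 mol
total n(E) = 0.7154 + 0.9155 = 1.631 mol

1.63 mol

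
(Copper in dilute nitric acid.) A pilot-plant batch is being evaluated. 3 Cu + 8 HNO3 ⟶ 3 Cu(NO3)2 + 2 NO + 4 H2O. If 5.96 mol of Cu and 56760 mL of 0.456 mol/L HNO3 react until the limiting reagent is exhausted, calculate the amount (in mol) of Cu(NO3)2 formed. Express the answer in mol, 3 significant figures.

n(Cu) = 5.960 mol
n(HNO3) = 0.456 × 56760/1000 = 25.88 mol
n/ν → Cu: 1.987, HNO3: 3.235; Cu is limiting.
n(Cu(NO3)2) = (3/3) × 5.960 = 5.960 mol

5.96 mol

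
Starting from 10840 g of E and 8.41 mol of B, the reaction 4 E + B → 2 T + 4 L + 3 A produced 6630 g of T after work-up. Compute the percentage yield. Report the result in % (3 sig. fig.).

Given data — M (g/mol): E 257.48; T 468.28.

84.2 %

n(E) = 10840 / 257.48 = 42.10 mol
n(B) = 8.410 mol
n/ν for E = 42.10/4 = 10.53
n/ν for B = 8.410/1 = 8.410
Smallest n/ν is B → limiting reagent.
theoretical n(T) = (2/1) × 8.410 = 16.82 mol → 7876 g
% yield = 6630 / 7876 × 100 = 84.18 %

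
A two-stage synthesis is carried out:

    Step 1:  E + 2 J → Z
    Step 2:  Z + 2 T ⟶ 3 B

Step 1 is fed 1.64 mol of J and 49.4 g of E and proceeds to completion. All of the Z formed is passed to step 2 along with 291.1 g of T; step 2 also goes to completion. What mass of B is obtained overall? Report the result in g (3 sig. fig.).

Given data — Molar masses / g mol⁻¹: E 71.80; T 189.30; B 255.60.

Step 1:
n(J) = 1.640 mol
n(E) = 49.40 / 71.80 = 0.6880 mol
n/ν for J = 1.640/2 = 0.8200
n/ν for E = 0.6880/1 = 0.6880
Smallest n/ν is E → limiting reagent.
n(Z) produced = (1/1) × 0.6880 = 0.6880 mol
Step 2:
n(Z) available = 0.6880 mol
n(T) = 291.1 / 189.30 = 1.538 mol
n/ν for Z = 0.6880/1 = 0.6880
n/ν for T = 1.538/2 = 0.7690
Smallest n/ν is Z → limiting reagent.
n(B) = (3/1) × 0.6880 = 2.064 mol
mass = 2.064 × 255.60 = 527.6 g

528 g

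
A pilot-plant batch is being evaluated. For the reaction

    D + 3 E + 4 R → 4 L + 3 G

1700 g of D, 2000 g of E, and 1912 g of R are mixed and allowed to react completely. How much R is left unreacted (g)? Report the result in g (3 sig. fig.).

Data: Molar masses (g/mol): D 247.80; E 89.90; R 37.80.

875 g

n(D) = 1700 / 247.80 = 6.860 mol
n(E) = 2000 / 89.90 = 22.25 mol
n(R) = 1912 / 37.80 = 50.58 mol
n/ν for D = 6.860/1 = 6.860
n/ν for E = 22.25/3 = 7.417
n/ν for R = 50.58/4 = 12.65
Smallest n/ν is D → limiting reagent.
R consumed = (4/1) × 6.860 = 27.44 mol
R remaining = 50.58 − 27.44 = 23.14 mol
mass = 23.14 × 37.80 = 874.7 g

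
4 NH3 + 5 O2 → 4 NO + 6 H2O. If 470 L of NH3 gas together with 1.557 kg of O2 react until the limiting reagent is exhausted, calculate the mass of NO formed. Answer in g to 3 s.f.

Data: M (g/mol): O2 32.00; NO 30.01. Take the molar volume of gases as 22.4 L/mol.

630 g

n(NH3) = 470.0 / 22.4 = 20.98 mol
n(O2) = 1.557×1000 / 32.00 = 48.66 mol
n/ν for NH3 = 20.98/4 = 5.245
n/ν for O2 = 48.66/5 = 9.732
Smallest n/ν is NH3 → limiting reagent.
n(NO) = (4/4) × 20.98 = 20.98 mol
mass = 20.98 × 30.01 = 629.6 g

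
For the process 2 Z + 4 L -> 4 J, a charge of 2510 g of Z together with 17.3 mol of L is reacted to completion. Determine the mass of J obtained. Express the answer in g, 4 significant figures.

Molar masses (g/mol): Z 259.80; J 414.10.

7164 g

n(Z) = 2510 / 259.80 = 9.661 mol
n(L) = 17.30 mol
n/ν → Z: 4.831, L: 4.325; L is limiting.
n(J) = (4/4) × 17.30 = 17.30 mol
mass = 17.30 × 414.10 = 7164 g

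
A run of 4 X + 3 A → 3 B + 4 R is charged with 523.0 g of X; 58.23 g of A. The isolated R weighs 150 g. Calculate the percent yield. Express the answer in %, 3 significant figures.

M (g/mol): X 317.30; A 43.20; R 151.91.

n(X) = 523.0 / 317.30 = 1.648 mol
n(A) = 58.23 / 43.20 = 1.348 mol
n/ν for X = 1.648/4 = 0.4120
n/ν for A = 1.348/3 = 0.4493
Smallest n/ν is X → limiting reagent.
theoretical n(R) = (4/4) × 1.648 = 1.648 mol → 250.3 g
% yield = 150 / 250.3 × 100 = 59.93 %

59.9 %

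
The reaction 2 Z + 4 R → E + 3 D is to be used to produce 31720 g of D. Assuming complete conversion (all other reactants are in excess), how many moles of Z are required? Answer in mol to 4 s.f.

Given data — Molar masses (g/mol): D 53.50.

n(D) = 31720 / 53.50 = 592.9 mol
n(Z) = (2/3) × 592.9 = 395.3 mol

395.3 mol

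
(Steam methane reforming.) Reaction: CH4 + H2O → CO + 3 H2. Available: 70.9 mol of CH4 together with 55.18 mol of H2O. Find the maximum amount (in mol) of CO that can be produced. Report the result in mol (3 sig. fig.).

55.2 mol

n(CH4) = 70.90 mol
n(H2O) = 55.18 mol
n/ν for CH4 = 70.90/1 = 70.90
n/ν for H2O = 55.18/1 = 55.18
Smallest n/ν is H2O → limiting reagent.
n(CO) = (1/1) × 55.18 = 55.18 mol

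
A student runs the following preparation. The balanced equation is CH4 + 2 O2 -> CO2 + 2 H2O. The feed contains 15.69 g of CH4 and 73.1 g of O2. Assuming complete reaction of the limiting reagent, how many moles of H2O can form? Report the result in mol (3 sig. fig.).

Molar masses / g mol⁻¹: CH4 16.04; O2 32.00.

n(CH4) = 15.69 / 16.04 = 0.9782 mol
n(O2) = 73.10 / 32.00 = 2.284 mol
n/ν for CH4 = 0.9782/1 = 0.9782
n/ν for O2 = 2.284/2 = 1.142
Smallest n/ν is CH4 → limiting reagent.
n(H2O) = (2/1) × 0.9782 = 1.956 mol

1.96 mol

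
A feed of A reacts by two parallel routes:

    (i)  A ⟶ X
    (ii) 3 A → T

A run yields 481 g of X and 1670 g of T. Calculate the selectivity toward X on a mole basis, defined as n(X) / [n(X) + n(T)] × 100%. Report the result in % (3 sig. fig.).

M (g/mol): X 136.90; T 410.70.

n(X) = 481 / 136.90 = 3.514 mol
n(T) = 1670 / 410.70 = 4.066 mol
selectivity = 3.514/(3.514+4.066) × 100 = 46.36 %

46.4 %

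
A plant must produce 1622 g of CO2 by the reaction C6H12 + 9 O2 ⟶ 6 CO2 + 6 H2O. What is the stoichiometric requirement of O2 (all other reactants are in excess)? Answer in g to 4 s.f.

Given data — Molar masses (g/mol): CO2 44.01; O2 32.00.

n(CO2) = 1622 / 44.01 = 36.86 mol
n(O2) = (9/6) × 36.86 = 55.29 mol
mass = 55.29 × 32.00 = 1769 g

1769 g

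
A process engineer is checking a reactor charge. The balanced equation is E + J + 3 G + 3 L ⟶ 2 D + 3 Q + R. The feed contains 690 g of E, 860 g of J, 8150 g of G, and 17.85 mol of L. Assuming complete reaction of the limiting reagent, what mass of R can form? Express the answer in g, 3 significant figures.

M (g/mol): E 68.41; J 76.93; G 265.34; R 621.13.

3700 g

n(E) = 690.0 / 68.41 = 10.09 mol
n(J) = 860.0 / 76.93 = 11.18 mol
n(G) = 8150 / 265.34 = 30.72 mol
n(L) = 17.85 mol
n/ν for E = 10.09/1 = 10.09
n/ν for J = 11.18/1 = 11.18
n/ν for G = 30.72/3 = 10.24
n/ν for L = 17.85/3 = 5.950
Smallest n/ν is L → limiting reagent.
n(R) = (1/3) × 17.85 = 5.950 mol
mass = 5.950 × 621.13 = 3696 g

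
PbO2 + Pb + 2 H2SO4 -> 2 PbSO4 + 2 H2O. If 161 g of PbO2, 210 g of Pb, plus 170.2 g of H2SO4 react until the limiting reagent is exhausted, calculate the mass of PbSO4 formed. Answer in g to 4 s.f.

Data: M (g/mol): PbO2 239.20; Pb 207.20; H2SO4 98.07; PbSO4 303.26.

n(PbO2) = 161.0 / 239.20 = 0.6731 mol
n(Pb) = 210.0 / 207.20 = 1.014 mol
n(H2SO4) = 170.2 / 98.07 = 1.735 mol
n/ν for PbO2 = 0.6731/1 = 0.6731
n/ν for Pb = 1.014/1 = 1.014
n/ν for H2SO4 = 1.735/2 = 0.8675
Smallest n/ν is PbO2 → limiting reagent.
n(PbSO4) = (2/1) × 0.6731 = 1.346 mol
mass = 1.346 × 303.26 = 408.2 g

408.2 g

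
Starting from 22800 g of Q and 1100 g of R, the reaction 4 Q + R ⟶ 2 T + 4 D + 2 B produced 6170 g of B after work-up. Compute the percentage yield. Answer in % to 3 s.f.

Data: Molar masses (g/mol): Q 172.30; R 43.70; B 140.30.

n(Q) = 22800 / 172.30 = 132.3 mol
n(R) = 1100 / 43.70 = 25.17 mol
n/ν for Q = 132.3/4 = 33.08
n/ν for R = 25.17/1 = 25.17
Smallest n/ν is R → limiting reagent.
theoretical n(B) = (2/1) × 25.17 = 50.34 mol → 7063 g
% yield = 6170 / 7063 × 100 = 87.36 %

87.4 %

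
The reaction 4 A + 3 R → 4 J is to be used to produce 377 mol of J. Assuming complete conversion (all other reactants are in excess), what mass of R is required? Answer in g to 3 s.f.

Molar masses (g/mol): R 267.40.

75600 g

n(J) = 377.0 mol
n(R) = (3/4) × 377.0 = 282.8 mol
mass = 282.8 × 267.40 = 75620 g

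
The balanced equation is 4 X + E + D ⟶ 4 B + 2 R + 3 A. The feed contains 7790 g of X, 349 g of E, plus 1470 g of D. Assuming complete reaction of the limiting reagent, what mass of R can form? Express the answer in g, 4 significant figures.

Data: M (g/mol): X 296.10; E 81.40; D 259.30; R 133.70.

n(X) = 7790 / 296.10 = 26.31 mol
n(E) = 349.0 / 81.40 = 4.287 mol
n(D) = 1470 / 259.30 = 5.669 mol
n/ν for X = 26.31/4 = 6.578
n/ν for E = 4.287/1 = 4.287
n/ν for D = 5.669/1 = 5.669
Smallest n/ν is E → limiting reagent.
n(R) = (2/1) × 4.287 = 8.574 mol
mass = 8.574 × 133.70 = 1146 g

1146 g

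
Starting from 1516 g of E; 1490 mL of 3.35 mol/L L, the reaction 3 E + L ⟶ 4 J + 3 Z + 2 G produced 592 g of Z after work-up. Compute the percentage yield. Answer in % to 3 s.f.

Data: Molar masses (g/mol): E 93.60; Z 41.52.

95.2 %

n(E) = 1516 / 93.60 = 16.20 mol
n(L) = 3.35 × 1490/1000 = 4.992 mol
n/ν → E: 5.400, L: 4.992; L is limiting.
theoretical n(Z) = (3/1) × 4.992 = 14.98 mol → 622.0 g
% yield = 592 / 622.0 × 100 = 95.18 %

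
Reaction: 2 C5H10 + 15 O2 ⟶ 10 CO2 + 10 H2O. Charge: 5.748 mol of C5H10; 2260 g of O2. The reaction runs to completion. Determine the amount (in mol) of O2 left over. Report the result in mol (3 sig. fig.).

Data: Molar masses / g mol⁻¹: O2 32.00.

27.5 mol

n(C5H10) = 5.748 mol
n(O2) = 2260 / 32.00 = 70.63 mol
n/ν → C5H10: 2.874, O2: 4.709; C5H10 is limiting.
O2 consumed = (15/2) × 5.748 = 43.11 mol
O2 remaining = 70.63 − 43.11 = 27.52 mol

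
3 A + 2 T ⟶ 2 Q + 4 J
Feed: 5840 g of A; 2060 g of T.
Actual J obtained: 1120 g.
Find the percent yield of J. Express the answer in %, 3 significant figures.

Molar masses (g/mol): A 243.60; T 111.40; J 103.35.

n(A) = 5840 / 243.60 = 23.97 mol
n(T) = 2060 / 111.40 = 18.49 mol
n/ν for A = 23.97/3 = 7.990
n/ν for T = 18.49/2 = 9.245
Smallest n/ν is A → limiting reagent.
theoretical n(J) = (4/3) × 23.97 = 31.96 mol → 3303 g
% yield = 1120 / 3303 × 100 = 33.91 %

33.9 %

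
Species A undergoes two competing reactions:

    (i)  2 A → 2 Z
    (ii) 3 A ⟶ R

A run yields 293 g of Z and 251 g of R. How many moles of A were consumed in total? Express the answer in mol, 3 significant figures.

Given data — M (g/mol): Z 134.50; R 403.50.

4.04 mol

n(Z) = 293 / 134.50 = 2.178 mol
n(R) = 251 / 403.50 = 0.6221 mol
n(A) via (i) = (2/2)×2.178 = 2.178 mol
n(A) via (ii) = (3/1)×0.6221 = 1.866 mol
total n(A) = 2.178 + 1.866 = 4.044 mol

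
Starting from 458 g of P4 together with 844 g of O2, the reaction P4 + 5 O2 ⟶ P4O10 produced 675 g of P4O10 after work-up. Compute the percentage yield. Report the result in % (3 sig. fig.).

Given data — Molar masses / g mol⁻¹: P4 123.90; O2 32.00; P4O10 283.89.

64.3 %

n(P4) = 458.0 / 123.90 = 3.697 mol
n(O2) = 844.0 / 32.00 = 26.38 mol
n/ν → P4: 3.697, O2: 5.276; P4 is limiting.
theoretical n(P4O10) = (1/1) × 3.697 = 3.697 mol → 1050 g
% yield = 675 / 1050 × 100 = 64.29 %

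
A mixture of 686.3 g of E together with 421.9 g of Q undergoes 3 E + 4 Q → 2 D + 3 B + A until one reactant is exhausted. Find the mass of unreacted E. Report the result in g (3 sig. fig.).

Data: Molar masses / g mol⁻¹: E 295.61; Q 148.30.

55.6 g

n(E) = 686.3 / 295.61 = 2.322 mol
n(Q) = 421.9 / 148.30 = 2.845 mol
n/ν for E = 2.322/3 = 0.7740
n/ν for Q = 2.845/4 = 0.7113
Smallest n/ν is Q → limiting reagent.
E consumed = (3/4) × 2.845 = 2.134 mol
E remaining = 2.322 − 2.134 = 0.1880 mol
mass = 0.1880 × 295.61 = 55.57 g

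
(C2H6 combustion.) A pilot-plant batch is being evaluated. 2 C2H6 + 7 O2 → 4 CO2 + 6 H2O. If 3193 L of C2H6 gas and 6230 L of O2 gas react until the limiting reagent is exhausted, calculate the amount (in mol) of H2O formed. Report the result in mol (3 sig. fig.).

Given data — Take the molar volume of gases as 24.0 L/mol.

223 mol

n(C2H6) = 3193 / 24.0 = 133.0 mol
n(O2) = 6230 / 24.0 = 259.6 mol
n/ν → C2H6: 66.50, O2: 37.09; O2 is limiting.
n(H2O) = (6/7) × 259.6 = 222.5 mol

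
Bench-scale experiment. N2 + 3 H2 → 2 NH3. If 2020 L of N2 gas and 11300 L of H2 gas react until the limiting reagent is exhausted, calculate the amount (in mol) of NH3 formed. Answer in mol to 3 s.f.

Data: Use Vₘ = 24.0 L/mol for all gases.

168 mol

n(N2) = 2020 / 24.0 = 84.17 mol
n(H2) = 11300 / 24.0 = 470.8 mol
n/ν for N2 = 84.17/1 = 84.17
n/ν for H2 = 470.8/3 = 156.9
Smallest n/ν is N2 → limiting reagent.
n(NH3) = (2/1) × 84.17 = 168.3 mol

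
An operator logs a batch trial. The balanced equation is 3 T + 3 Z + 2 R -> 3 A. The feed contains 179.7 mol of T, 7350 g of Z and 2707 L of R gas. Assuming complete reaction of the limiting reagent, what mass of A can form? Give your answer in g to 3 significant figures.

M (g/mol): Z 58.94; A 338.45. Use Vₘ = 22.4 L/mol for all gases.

n(T) = 179.7 mol
n(Z) = 7350 / 58.94 = 124.7 mol
n(R) = 2707 / 22.4 = 120.8 mol
n/ν → T: 59.90, Z: 41.57, R: 60.40; Z is limiting.
n(A) = (3/3) × 124.7 = 124.7 mol
mass = 124.7 × 338.45 = 42200 g

42200 g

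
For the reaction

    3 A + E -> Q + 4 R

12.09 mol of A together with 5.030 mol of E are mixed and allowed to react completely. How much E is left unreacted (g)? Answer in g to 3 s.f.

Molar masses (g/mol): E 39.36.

n(A) = 12.09 mol
n(E) = 5.030 mol
n/ν for A = 12.09/3 = 4.030
n/ν for E = 5.030/1 = 5.030
Smallest n/ν is A → limiting reagent.
E consumed = (1/3) × 12.09 = 4.030 mol
E remaining = 5.030 − 4.030 = 1.000 mol
mass = 1.000 × 39.36 = 39.36 g

39.4 g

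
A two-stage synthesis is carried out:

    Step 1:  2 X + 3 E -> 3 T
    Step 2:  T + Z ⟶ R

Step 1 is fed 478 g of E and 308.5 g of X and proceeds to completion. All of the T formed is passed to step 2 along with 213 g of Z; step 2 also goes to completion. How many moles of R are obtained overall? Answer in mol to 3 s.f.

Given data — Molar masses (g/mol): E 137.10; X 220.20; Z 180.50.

Step 1:
n(E) = 478.0 / 137.10 = 3.487 mol
n(X) = 308.5 / 220.20 = 1.401 mol
n/ν → E: 1.162, X: 0.7005; X is limiting.
n(T) produced = (3/2) × 1.401 = 2.102 mol
Step 2:
n(T) available = 2.102 mol
n(Z) = 213.0 / 180.50 = 1.180 mol
n/ν → T: 2.102, Z: 1.180; Z is limiting.
n(R) = (1/1) × 1.180 = 1.180 mol

1.18 mol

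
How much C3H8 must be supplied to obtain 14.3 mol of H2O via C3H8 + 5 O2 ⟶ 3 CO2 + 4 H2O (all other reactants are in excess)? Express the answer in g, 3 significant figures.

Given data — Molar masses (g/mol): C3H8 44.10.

158 g

n(H2O) = 14.30 mol
n(C3H8) = (1/4) × 14.30 = 3.575 mol
mass = 3.575 × 44.10 = 157.7 g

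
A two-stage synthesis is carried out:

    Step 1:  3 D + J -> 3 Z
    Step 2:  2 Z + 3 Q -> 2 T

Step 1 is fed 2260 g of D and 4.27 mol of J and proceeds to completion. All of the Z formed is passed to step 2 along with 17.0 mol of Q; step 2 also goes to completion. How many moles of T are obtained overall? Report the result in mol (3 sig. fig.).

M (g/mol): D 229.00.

Step 1:
n(D) = 2260 / 229.00 = 9.869 mol
n(J) = 4.270 mol
n/ν for D = 9.869/3 = 3.290
n/ν for J = 4.270/1 = 4.270
Smallest n/ν is D → limiting reagent.
n(Z) produced = (3/3) × 9.869 = 9.869 mol
Step 2:
n(Z) available = 9.869 mol
n(Q) = 17.00 mol
n/ν for Z = 9.869/2 = 4.935
n/ν for Q = 17.00/3 = 5.667
Smallest n/ν is Z → limiting reagent.
n(T) = (2/2) × 9.869 = 9.869 mol

9.87 mol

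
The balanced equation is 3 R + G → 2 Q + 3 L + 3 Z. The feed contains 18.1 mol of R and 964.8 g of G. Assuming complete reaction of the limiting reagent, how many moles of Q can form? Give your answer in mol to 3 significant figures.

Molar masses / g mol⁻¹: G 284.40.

n(R) = 18.10 mol
n(G) = 964.8 / 284.40 = 3.392 mol
n/ν → R: 6.033, G: 3.392; G is limiting.
n(Q) = (2/1) × 3.392 = 6.784 mol

6.78 mol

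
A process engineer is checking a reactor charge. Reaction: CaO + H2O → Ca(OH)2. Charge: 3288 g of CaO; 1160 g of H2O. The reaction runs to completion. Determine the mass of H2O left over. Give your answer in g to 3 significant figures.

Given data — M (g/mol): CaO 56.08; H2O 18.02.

n(CaO) = 3288 / 56.08 = 58.63 mol
n(H2O) = 1160 / 18.02 = 64.37 mol
n/ν for CaO = 58.63/1 = 58.63
n/ν for H2O = 64.37/1 = 64.37
Smallest n/ν is CaO → limiting reagent.
H2O consumed = (1/1) × 58.63 = 58.63 mol
H2O remaining = 64.37 − 58.63 = 5.740 mol
mass = 5.740 × 18.02 = 103.4 g

103 g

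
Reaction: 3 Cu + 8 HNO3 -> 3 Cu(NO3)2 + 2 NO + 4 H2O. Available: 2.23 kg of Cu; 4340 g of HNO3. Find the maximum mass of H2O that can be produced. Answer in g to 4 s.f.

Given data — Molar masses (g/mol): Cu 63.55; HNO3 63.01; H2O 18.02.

n(Cu) = 2.230×1000 / 63.55 = 35.09 mol
n(HNO3) = 4340 / 63.01 = 68.88 mol
n/ν for Cu = 35.09/3 = 11.70
n/ν for HNO3 = 68.88/8 = 8.610
Smallest n/ν is HNO3 → limiting reagent.
n(H2O) = (4/8) × 68.88 = 34.44 mol
mass = 34.44 × 18.02 = 620.6 g

620.6 g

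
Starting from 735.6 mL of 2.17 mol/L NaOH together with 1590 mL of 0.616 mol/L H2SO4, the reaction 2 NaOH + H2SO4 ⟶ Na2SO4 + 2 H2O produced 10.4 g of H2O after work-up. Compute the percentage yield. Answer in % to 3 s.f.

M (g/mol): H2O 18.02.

n(NaOH) = 2.17 × 735.6/1000 = 1.596 mol
n(H2SO4) = 0.616 × 1590/1000 = 0.9794 mol
n/ν for NaOH = 1.596/2 = 0.7980
n/ν for H2SO4 = 0.9794/1 = 0.9794
Smallest n/ν is NaOH → limiting reagent.
theoretical n(H2O) = (2/2) × 1.596 = 1.596 mol → 28.76 g
% yield = 10.4 / 28.76 × 100 = 36.16 %

36.2 %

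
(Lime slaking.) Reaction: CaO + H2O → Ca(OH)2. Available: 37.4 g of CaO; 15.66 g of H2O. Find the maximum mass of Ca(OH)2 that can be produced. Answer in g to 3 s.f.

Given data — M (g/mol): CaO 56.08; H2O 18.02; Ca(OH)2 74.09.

n(CaO) = 37.40 / 56.08 = 0.6669 mol
n(H2O) = 15.66 / 18.02 = 0.8690 mol
n/ν → CaO: 0.6669, H2O: 0.8690; CaO is limiting.
n(Ca(OH)2) = (1/1) × 0.6669 = 0.6669 mol
mass = 0.6669 × 74.09 = 49.41 g

49.4 g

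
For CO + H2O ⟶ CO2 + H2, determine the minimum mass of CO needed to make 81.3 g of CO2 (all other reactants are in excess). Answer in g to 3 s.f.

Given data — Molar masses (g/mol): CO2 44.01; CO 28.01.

n(CO2) = 81.3 / 44.01 = 1.847 mol
n(CO) = (1/1) × 1.847 = 1.847 mol
mass = 1.847 × 28.01 = 51.73 g

51.7 g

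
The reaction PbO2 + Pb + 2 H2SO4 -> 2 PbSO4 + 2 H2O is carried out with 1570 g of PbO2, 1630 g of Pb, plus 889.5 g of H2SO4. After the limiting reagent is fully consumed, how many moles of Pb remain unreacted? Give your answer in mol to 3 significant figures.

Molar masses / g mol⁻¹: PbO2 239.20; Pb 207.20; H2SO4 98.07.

n(PbO2) = 1570 / 239.20 = 6.564 mol
n(Pb) = 1630 / 207.20 = 7.867 mol
n(H2SO4) = 889.5 / 98.07 = 9.070 mol
n/ν for PbO2 = 6.564/1 = 6.564
n/ν for Pb = 7.867/1 = 7.867
n/ν for H2SO4 = 9.070/2 = 4.535
Smallest n/ν is H2SO4 → limiting reagent.
Pb consumed = (1/2) × 9.070 = 4.535 mol
Pb remaining = 7.867 − 4.535 = 3.332 mol

3.33 mol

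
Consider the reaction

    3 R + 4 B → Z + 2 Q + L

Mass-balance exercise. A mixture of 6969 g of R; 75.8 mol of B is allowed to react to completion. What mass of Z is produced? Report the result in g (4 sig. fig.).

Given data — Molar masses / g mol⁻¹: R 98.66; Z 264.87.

5019 g

n(R) = 6969 / 98.66 = 70.64 mol
n(B) = 75.80 mol
n/ν → R: 23.55, B: 18.95; B is limiting.
n(Z) = (1/4) × 75.80 = 18.95 mol
mass = 18.95 × 264.87 = 5019 g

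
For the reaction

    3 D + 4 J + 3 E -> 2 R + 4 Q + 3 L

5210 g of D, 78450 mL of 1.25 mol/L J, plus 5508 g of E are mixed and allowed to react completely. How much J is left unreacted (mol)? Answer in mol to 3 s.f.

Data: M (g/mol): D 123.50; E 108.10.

41.8 mol

n(D) = 5210 / 123.50 = 42.19 mol
n(J) = 1.25 × 78450/1000 = 98.06 mol
n(E) = 5508 / 108.10 = 50.95 mol
n/ν → D: 14.06, J: 24.52, E: 16.98; D is limiting.
J consumed = (4/3) × 42.19 = 56.25 mol
J remaining = 98.06 − 56.25 = 41.81 mol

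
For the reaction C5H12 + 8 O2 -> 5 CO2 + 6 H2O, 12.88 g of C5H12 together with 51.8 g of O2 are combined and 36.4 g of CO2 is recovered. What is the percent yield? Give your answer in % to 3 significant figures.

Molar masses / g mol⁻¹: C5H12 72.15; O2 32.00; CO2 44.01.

n(C5H12) = 12.88 / 72.15 = 0.1785 mol
n(O2) = 51.80 / 32.00 = 1.619 mol
n/ν for C5H12 = 0.1785/1 = 0.1785
n/ν for O2 = 1.619/8 = 0.2024
Smallest n/ν is C5H12 → limiting reagent.
theoretical n(CO2) = (5/1) × 0.1785 = 0.8925 mol → 39.28 g
% yield = 36.4 / 39.28 × 100 = 92.67 %

92.7 %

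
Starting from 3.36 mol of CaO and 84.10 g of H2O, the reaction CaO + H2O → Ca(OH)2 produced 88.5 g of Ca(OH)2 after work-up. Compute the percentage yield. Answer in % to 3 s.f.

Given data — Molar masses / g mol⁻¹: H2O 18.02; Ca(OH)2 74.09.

n(CaO) = 3.360 mol
n(H2O) = 84.10 / 18.02 = 4.667 mol
n/ν for CaO = 3.360/1 = 3.360
n/ν for H2O = 4.667/1 = 4.667
Smallest n/ν is CaO → limiting reagent.
theoretical n(Ca(OH)2) = (1/1) × 3.360 = 3.360 mol → 248.9 g
% yield = 88.5 / 248.9 × 100 = 35.56 %

35.6 %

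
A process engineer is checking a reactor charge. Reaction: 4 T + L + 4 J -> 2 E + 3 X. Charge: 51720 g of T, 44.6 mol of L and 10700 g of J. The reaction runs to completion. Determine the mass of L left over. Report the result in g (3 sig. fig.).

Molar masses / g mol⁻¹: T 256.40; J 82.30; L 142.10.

1720 g

n(T) = 51720 / 256.40 = 201.7 mol
n(L) = 44.60 mol
n(J) = 10700 / 82.30 = 130.0 mol
n/ν for T = 201.7/4 = 50.43
n/ν for L = 44.60/1 = 44.60
n/ν for J = 130.0/4 = 32.50
Smallest n/ν is J → limiting reagent.
L consumed = (1/4) × 130.0 = 32.50 mol
L remaining = 44.60 − 32.50 = 12.10 mol
mass = 12.10 × 142.10 = 1719 g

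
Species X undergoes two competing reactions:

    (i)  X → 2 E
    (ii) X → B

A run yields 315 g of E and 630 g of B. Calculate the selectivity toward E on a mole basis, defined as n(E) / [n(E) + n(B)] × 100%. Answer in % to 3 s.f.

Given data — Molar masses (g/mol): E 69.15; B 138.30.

n(E) = 315 / 69.15 = 4.555 mol
n(B) = 630 / 138.30 = 4.555 mol
selectivity = 4.555/(4.555+4.555) × 100 = 50.00 %

50.0 %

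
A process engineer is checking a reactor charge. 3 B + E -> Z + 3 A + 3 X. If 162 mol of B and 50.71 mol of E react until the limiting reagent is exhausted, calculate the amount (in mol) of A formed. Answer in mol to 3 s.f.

n(B) = 162.0 mol
n(E) = 50.71 mol
n/ν for B = 162.0/3 = 54.00
n/ν for E = 50.71/1 = 50.71
Smallest n/ν is E → limiting reagent.
n(A) = (3/1) × 50.71 = 152.1 mol

152 mol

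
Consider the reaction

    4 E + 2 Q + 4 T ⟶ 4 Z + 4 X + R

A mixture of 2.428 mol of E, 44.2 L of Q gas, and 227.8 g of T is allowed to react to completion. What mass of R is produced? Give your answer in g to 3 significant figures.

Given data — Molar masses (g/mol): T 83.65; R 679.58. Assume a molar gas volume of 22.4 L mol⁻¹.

413 g

n(E) = 2.428 mol
n(Q) = 44.20 / 22.4 = 1.973 mol
n(T) = 227.8 / 83.65 = 2.723 mol
n/ν → E: 0.6070, Q: 0.9865, T: 0.6808; E is limiting.
n(R) = (1/4) × 2.428 = 0.6070 mol
mass = 0.6070 × 679.58 = 412.5 g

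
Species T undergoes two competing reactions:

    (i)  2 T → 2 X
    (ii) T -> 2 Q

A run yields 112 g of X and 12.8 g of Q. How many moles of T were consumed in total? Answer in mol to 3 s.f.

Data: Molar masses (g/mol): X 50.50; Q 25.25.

n(X) = 112 / 50.50 = 2.218 mol
n(Q) = 12.8 / 25.25 = 0.5069 mol
n(T) via (i) = (2/2)×2.218 = 2.218 mol
n(T) via (ii) = (1/2)×0.5069 = 0.2535 mol
total n(T) = 2.218 + 0.2535 = 2.472 mol

2.47 mol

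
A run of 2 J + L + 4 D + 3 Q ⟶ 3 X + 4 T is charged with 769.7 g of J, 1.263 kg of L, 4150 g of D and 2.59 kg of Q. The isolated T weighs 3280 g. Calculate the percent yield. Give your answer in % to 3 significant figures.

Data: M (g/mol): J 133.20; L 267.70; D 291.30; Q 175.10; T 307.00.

n(J) = 769.7 / 133.20 = 5.779 mol
n(L) = 1.263×1000 / 267.70 = 4.718 mol
n(D) = 4150 / 291.30 = 14.25 mol
n(Q) = 2.590×1000 / 175.10 = 14.79 mol
n/ν for J = 5.779/2 = 2.890
n/ν for L = 4.718/1 = 4.718
n/ν for D = 14.25/4 = 3.563
n/ν for Q = 14.79/3 = 4.930
Smallest n/ν is J → limiting reagent.
theoretical n(T) = (4/2) × 5.779 = 11.56 mol → 3549 g
% yield = 3280 / 3549 × 100 = 92.42 %

92.4 %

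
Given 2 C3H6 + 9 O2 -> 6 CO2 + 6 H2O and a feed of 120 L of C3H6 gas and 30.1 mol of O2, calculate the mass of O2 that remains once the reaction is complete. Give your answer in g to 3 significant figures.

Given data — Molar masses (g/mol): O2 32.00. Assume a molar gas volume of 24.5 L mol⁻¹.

258 g

n(C3H6) = 120.0 / 24.5 = 4.898 mol
n(O2) = 30.10 mol
n/ν → C3H6: 2.449, O2: 3.344; C3H6 is limiting.
O2 consumed = (9/2) × 4.898 = 22.04 mol
O2 remaining = 30.10 − 22.04 = 8.060 mol
mass = 8.060 × 32.00 = 257.9 g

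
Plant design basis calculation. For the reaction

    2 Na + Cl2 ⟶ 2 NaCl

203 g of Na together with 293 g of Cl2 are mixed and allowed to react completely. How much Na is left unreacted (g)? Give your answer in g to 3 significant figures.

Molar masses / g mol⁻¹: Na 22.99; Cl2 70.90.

13.0 g

n(Na) = 203.0 / 22.99 = 8.830 mol
n(Cl2) = 293.0 / 70.90 = 4.133 mol
n/ν for Na = 8.830/2 = 4.415
n/ν for Cl2 = 4.133/1 = 4.133
Smallest n/ν is Cl2 → limiting reagent.
Na consumed = (2/1) × 4.133 = 8.266 mol
Na remaining = 8.830 − 8.266 = 0.5640 mol
mass = 0.5640 × 22.99 = 12.97 g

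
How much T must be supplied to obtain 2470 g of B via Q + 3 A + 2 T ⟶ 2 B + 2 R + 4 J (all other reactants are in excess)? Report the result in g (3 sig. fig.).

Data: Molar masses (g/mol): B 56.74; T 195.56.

8510 g

n(B) = 2470 / 56.74 = 43.53 mol
n(T) = (2/2) × 43.53 = 43.53 mol
mass = 43.53 × 195.56 = 8513 g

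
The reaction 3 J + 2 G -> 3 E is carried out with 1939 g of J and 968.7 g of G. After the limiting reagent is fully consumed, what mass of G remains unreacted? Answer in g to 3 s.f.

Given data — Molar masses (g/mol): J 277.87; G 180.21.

n(J) = 1939 / 277.87 = 6.978 mol
n(G) = 968.7 / 180.21 = 5.375 mol
n/ν for J = 6.978/3 = 2.326
n/ν for G = 5.375/2 = 2.688
Smallest n/ν is J → limiting reagent.
G consumed = (2/3) × 6.978 = 4.652 mol
G remaining = 5.375 − 4.652 = 0.7230 mol
mass = 0.7230 × 180.21 = 130.3 g

130 g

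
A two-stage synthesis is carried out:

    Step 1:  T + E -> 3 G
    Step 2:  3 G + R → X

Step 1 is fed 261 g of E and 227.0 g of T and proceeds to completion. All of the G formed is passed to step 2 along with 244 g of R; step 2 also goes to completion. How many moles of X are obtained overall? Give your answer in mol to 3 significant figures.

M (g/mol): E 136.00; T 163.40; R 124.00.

1.39 mol

Step 1:
n(E) = 261.0 / 136.00 = 1.919 mol
n(T) = 227.0 / 163.40 = 1.389 mol
n/ν for E = 1.919/1 = 1.919
n/ν for T = 1.389/1 = 1.389
Smallest n/ν is T → limiting reagent.
n(G) produced = (3/1) × 1.389 = 4.167 mol
Step 2:
n(G) available = 4.167 mol
n(R) = 244.0 / 124.00 = 1.968 mol
n/ν for G = 4.167/3 = 1.389
n/ν for R = 1.968/1 = 1.968
Smallest n/ν is G → limiting reagent.
n(X) = (1/3) × 4.167 = 1.389 mol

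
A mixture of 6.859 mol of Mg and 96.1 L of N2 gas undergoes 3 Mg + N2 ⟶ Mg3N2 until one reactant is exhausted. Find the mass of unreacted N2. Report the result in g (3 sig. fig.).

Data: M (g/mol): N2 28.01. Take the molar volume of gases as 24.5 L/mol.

n(Mg) = 6.859 mol
n(N2) = 96.10 / 24.5 = 3.922 mol
n/ν → Mg: 2.286, N2: 3.922; Mg is limiting.
N2 consumed = (1/3) × 6.859 = 2.286 mol
N2 remaining = 3.922 − 2.286 = 1.636 mol
mass = 1.636 × 28.01 = 45.82 g

45.8 g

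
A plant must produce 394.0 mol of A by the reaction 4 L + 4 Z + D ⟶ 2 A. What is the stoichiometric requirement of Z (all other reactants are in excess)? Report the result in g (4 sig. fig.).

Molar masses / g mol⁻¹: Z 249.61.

196700 g

n(A) = 394.0 mol
n(Z) = (4/2) × 394.0 = 788.0 mol
mass = 788.0 × 249.61 = 196700 g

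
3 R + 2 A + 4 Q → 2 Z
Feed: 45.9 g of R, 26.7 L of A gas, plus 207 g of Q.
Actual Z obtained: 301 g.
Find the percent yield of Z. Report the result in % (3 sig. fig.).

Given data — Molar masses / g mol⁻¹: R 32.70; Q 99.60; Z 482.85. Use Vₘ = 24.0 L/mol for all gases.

n(R) = 45.90 / 32.70 = 1.404 mol
n(A) = 26.70 / 24.0 = 1.113 mol
n(Q) = 207.0 / 99.60 = 2.078 mol
n/ν for R = 1.404/3 = 0.4680
n/ν for A = 1.113/2 = 0.5565
n/ν for Q = 2.078/4 = 0.5195
Smallest n/ν is R → limiting reagent.
theoretical n(Z) = (2/3) × 1.404 = 0.9360 mol → 451.9 g
% yield = 301 / 451.9 × 100 = 66.61 %

66.6 %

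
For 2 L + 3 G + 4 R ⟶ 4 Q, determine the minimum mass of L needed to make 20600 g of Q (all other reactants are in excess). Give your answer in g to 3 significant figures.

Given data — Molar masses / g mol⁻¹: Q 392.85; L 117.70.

3090 g

n(Q) = 20600 / 392.85 = 52.44 mol
n(L) = (2/4) × 52.44 = 26.22 mol
mass = 26.22 × 117.70 = 3086 g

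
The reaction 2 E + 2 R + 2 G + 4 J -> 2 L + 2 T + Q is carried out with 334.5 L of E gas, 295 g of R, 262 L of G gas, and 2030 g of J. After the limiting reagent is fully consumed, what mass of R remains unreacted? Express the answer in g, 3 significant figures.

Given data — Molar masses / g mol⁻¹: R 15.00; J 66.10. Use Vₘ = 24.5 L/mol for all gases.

135 g

n(E) = 334.5 / 24.5 = 13.65 mol
n(R) = 295.0 / 15.00 = 19.67 mol
n(G) = 262.0 / 24.5 = 10.69 mol
n(J) = 2030 / 66.10 = 30.71 mol
n/ν for E = 13.65/2 = 6.825
n/ν for R = 19.67/2 = 9.835
n/ν for G = 10.69/2 = 5.345
n/ν for J = 30.71/4 = 7.678
Smallest n/ν is G → limiting reagent.
R consumed = (2/2) × 10.69 = 10.69 mol
R remaining = 19.67 − 10.69 = 8.980 mol
mass = 8.980 × 15.00 = 134.7 g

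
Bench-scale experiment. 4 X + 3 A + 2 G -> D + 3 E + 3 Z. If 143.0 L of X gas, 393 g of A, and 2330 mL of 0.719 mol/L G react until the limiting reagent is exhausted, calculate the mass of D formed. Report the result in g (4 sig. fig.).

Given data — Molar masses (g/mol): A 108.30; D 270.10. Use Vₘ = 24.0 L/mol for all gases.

226.2 g

n(X) = 143.0 / 24.0 = 5.958 mol
n(A) = 393.0 / 108.30 = 3.629 mol
n(G) = 0.719 × 2330/1000 = 1.675 mol
n/ν for X = 5.958/4 = 1.490
n/ν for A = 3.629/3 = 1.210
n/ν for G = 1.675/2 = 0.8375
Smallest n/ν is G → limiting reagent.
n(D) = (1/2) × 1.675 = 0.8375 mol
mass = 0.8375 × 270.10 = 226.2 g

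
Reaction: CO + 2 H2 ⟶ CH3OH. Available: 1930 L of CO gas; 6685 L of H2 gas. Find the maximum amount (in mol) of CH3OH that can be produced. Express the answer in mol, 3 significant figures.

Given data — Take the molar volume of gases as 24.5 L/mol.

n(CO) = 1930 / 24.5 = 78.78 mol
n(H2) = 6685 / 24.5 = 272.9 mol
n/ν for CO = 78.78/1 = 78.78
n/ν for H2 = 272.9/2 = 136.5
Smallest n/ν is CO → limiting reagent.
n(CH3OH) = (1/1) × 78.78 = 78.78 mol

78.8 mol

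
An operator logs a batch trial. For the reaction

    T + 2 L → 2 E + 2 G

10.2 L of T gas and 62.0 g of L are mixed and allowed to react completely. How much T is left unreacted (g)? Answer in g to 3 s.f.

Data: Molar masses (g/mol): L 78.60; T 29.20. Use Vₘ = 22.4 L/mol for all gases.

n(T) = 10.20 / 22.4 = 0.4554 mol
n(L) = 62.00 / 78.60 = 0.7888 mol
n/ν for T = 0.4554/1 = 0.4554
n/ν for L = 0.7888/2 = 0.3944
Smallest n/ν is L → limiting reagent.
T consumed = (1/2) × 0.7888 = 0.3944 mol
T remaining = 0.4554 − 0.3944 = 0.06100 mol
mass = 0.06100 × 29.20 = 1.781 g

1.78 g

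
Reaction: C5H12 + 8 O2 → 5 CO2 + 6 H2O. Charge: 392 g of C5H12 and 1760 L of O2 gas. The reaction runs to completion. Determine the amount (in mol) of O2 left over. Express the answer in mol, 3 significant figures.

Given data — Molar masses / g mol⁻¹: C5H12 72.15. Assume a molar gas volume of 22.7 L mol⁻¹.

n(C5H12) = 392.0 / 72.15 = 5.433 mol
n(O2) = 1760 / 22.7 = 77.53 mol
n/ν for C5H12 = 5.433/1 = 5.433
n/ν for O2 = 77.53/8 = 9.691
Smallest n/ν is C5H12 → limiting reagent.
O2 consumed = (8/1) × 5.433 = 43.46 mol
O2 remaining = 77.53 − 43.46 = 34.07 mol

34.1 mol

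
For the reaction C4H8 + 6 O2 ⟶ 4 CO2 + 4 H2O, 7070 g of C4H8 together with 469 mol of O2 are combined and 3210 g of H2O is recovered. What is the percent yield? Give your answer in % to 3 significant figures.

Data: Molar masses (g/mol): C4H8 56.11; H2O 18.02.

n(C4H8) = 7070 / 56.11 = 126.0 mol
n(O2) = 469.0 mol
n/ν → C4H8: 126.0, O2: 78.17; O2 is limiting.
theoretical n(H2O) = (4/6) × 469.0 = 312.7 mol → 5635 g
% yield = 3210 / 5635 × 100 = 56.97 %

57.0 %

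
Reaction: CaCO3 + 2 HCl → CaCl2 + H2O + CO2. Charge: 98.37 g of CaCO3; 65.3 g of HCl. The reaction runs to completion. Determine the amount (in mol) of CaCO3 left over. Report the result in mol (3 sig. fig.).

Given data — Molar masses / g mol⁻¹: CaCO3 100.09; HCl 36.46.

n(CaCO3) = 98.37 / 100.09 = 0.9828 mol
n(HCl) = 65.30 / 36.46 = 1.791 mol
n/ν for CaCO3 = 0.9828/1 = 0.9828
n/ν for HCl = 1.791/2 = 0.8955
Smallest n/ν is HCl → limiting reagent.
CaCO3 consumed = (1/2) × 1.791 = 0.8955 mol
CaCO3 remaining = 0.9828 − 0.8955 = 0.08730 mol

0.0873 mol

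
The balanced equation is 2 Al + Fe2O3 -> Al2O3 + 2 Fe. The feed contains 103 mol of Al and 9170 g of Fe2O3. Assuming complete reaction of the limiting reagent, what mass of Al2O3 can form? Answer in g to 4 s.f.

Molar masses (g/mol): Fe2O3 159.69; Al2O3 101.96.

5251 g

n(Al) = 103.0 mol
n(Fe2O3) = 9170 / 159.69 = 57.42 mol
n/ν for Al = 103.0/2 = 51.50
n/ν for Fe2O3 = 57.42/1 = 57.42
Smallest n/ν is Al → limiting reagent.
n(Al2O3) = (1/2) × 103.0 = 51.50 mol
mass = 51.50 × 101.96 = 5251 g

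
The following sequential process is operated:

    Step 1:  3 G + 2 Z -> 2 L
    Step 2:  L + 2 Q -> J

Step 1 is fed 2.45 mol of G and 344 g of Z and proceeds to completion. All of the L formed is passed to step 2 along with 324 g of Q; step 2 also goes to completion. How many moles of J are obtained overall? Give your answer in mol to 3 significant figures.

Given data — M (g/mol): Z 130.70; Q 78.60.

1.63 mol

Step 1:
n(G) = 2.450 mol
n(Z) = 344.0 / 130.70 = 2.632 mol
n/ν for G = 2.450/3 = 0.8167
n/ν for Z = 2.632/2 = 1.316
Smallest n/ν is G → limiting reagent.
n(L) produced = (2/3) × 2.450 = 1.633 mol
Step 2:
n(L) available = 1.633 mol
n(Q) = 324.0 / 78.60 = 4.122 mol
n/ν for L = 1.633/1 = 1.633
n/ν for Q = 4.122/2 = 2.061
Smallest n/ν is L → limiting reagent.
n(J) = (1/1) × 1.633 = 1.633 mol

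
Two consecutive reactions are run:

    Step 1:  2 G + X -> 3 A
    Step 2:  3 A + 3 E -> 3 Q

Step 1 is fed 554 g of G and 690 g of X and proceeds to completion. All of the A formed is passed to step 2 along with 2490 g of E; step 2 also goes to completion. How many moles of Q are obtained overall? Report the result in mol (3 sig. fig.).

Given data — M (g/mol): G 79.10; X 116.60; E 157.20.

10.5 mol

Step 1:
n(G) = 554.0 / 79.10 = 7.004 mol
n(X) = 690.0 / 116.60 = 5.918 mol
n/ν → G: 3.502, X: 5.918; G is limiting.
n(A) produced = (3/2) × 7.004 = 10.51 mol
Step 2:
n(A) available = 10.51 mol
n(E) = 2490 / 157.20 = 15.84 mol
n/ν → A: 3.503, E: 5.280; A is limiting.
n(Q) = (3/3) × 10.51 = 10.51 mol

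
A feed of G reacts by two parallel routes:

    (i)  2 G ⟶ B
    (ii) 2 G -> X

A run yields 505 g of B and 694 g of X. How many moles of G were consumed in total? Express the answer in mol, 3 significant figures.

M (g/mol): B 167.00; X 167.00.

14.4 mol

n(B) = 505 / 167.00 = 3.024 mol
n(X) = 694 / 167.00 = 4.156 mol
n(G) via (i) = (2/1)×3.024 = 6.048 mol
n(G) via (ii) = (2/1)×4.156 = 8.312 mol
total n(G) = 6.048 + 8.312 = 14.36 mol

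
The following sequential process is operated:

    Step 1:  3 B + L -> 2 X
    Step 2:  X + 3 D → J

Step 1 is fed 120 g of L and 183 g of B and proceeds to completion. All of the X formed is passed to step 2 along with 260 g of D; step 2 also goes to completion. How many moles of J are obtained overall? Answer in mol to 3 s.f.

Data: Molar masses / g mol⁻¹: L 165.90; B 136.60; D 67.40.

Step 1:
n(L) = 120.0 / 165.90 = 0.7233 mol
n(B) = 183.0 / 136.60 = 1.340 mol
n/ν for L = 0.7233/1 = 0.7233
n/ν for B = 1.340/3 = 0.4467
Smallest n/ν is B → limiting reagent.
n(X) produced = (2/3) × 1.340 = 0.8933 mol
Step 2:
n(X) available = 0.8933 mol
n(D) = 260.0 / 67.40 = 3.858 mol
n/ν for X = 0.8933/1 = 0.8933
n/ν for D = 3.858/3 = 1.286
Smallest n/ν is X → limiting reagent.
n(J) = (1/1) × 0.8933 = 0.8933 mol

0.893 mol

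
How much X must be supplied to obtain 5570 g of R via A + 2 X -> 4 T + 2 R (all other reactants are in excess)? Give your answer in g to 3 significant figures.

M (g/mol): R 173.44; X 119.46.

3840 g

n(R) = 5570 / 173.44 = 32.11 mol
n(X) = (2/2) × 32.11 = 32.11 mol
mass = 32.11 × 119.46 = 3836 g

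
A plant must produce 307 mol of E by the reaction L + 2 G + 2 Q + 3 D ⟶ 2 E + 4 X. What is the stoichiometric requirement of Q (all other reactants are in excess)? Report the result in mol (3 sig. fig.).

n(E) = 307.0 mol
n(Q) = (2/2) × 307.0 = 307.0 mol

307 mol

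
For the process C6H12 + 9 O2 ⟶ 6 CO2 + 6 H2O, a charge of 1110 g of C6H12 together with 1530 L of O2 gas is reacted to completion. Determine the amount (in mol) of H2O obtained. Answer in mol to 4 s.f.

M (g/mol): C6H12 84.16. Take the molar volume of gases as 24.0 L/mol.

42.50 mol

n(C6H12) = 1110 / 84.16 = 13.19 mol
n(O2) = 1530 / 24.0 = 63.75 mol
n/ν for C6H12 = 13.19/1 = 13.19
n/ν for O2 = 63.75/9 = 7.083
Smallest n/ν is O2 → limiting reagent.
n(H2O) = (6/9) × 63.75 = 42.50 mol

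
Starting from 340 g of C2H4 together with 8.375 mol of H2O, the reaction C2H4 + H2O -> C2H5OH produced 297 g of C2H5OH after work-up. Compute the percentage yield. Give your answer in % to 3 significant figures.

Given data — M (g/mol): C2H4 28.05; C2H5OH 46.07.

77.0 %

n(C2H4) = 340.0 / 28.05 = 12.12 mol
n(H2O) = 8.375 mol
n/ν for C2H4 = 12.12/1 = 12.12
n/ν for H2O = 8.375/1 = 8.375
Smallest n/ν is H2O → limiting reagent.
theoretical n(C2H5OH) = (1/1) × 8.375 = 8.375 mol → 385.8 g
% yield = 297 / 385.8 × 100 = 76.98 %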